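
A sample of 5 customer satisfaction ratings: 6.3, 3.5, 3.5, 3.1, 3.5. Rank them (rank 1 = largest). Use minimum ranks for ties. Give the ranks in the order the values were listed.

1, 2, 2, 5, 2

Sorted (descending): 6.3, 3.5, 3.5, 3.5, 3.1
The 3 values of 3.5 occupy positions 2–4 → each gets rank 2.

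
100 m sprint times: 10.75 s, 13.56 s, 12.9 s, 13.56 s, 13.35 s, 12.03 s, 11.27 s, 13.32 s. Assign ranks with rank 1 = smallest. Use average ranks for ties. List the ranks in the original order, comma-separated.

1, 7.5, 4, 7.5, 6, 3, 2, 5

Sorted (ascending): 10.75, 11.27, 12.03, 12.9, 13.32, 13.35, 13.56, 13.56
The 2 values of 13.56 occupy positions 7–8 → average rank (7+8)/2 = 7.5.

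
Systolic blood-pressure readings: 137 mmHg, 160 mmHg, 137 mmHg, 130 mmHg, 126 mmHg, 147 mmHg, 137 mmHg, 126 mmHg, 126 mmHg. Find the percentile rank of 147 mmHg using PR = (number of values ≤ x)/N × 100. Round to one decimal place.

N = 9.
Strictly below 147: 7. Equal to 147: 1.
PR = 8/9 × 100 = 88.9

88.9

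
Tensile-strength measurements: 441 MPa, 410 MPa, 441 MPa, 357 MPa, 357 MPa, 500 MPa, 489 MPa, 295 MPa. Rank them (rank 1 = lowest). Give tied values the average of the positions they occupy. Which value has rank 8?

500

Sorted (ascending): 295, 357, 357, 410, 441, 441, 489, 500
The 2 values of 357 occupy positions 2–3 → average rank (2+3)/2 = 2.5.
The 2 values of 441 occupy positions 5–6 → average rank (5+6)/2 = 5.5.
Rank 8 → value 500.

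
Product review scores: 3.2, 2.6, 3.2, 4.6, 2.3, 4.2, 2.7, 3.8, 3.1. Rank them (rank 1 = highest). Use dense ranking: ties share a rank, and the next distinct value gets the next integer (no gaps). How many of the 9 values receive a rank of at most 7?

Sorted (descending): 4.6, 4.2, 3.8, 3.2, 3.2, 3.1, 2.7, 2.6, 2.3
The 2 values of 3.2 share dense rank 4.
Remaining distinct values take the next consecutive integers.
Ranks ≤ 7: {1, 2, 3, 4, 4, 5, 6, 7} → 8 values.

8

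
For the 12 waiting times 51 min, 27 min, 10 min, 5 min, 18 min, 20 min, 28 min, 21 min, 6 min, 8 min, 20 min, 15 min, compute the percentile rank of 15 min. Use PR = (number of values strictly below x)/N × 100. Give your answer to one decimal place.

N = 12.
Strictly below 15: 4. Equal to 15: 1.
PR = 4/12 × 100 = 33.3

33.3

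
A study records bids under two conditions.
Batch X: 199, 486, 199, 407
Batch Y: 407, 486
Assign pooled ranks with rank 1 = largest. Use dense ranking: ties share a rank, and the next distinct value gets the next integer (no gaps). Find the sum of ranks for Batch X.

9

Sorted (descending): 486, 486, 407, 407, 199, 199
The 2 values of 486 share dense rank 1.
The 2 values of 407 share dense rank 2.
The 2 values of 199 share dense rank 3.
Batch X values → pooled ranks: 199→3, 486→1, 199→3, 407→2
Rank sum = 3 + 1 + 3 + 2 = 9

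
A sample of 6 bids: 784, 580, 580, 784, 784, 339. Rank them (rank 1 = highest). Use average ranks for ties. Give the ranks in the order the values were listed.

Sorted (descending): 784, 784, 784, 580, 580, 339
The 3 values of 784 occupy positions 1–3 → average rank 2.
The 2 values of 580 occupy positions 4–5 → average rank (4+5)/2 = 4.5.

2, 4.5, 4.5, 2, 2, 6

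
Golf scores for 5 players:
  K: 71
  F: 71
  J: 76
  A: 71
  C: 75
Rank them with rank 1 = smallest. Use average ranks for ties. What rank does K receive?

2

Sorted (ascending): 71, 71, 71, 75, 76
The 3 values of 71 occupy positions 1–3 → average rank 2.
K has value 71 → rank 2.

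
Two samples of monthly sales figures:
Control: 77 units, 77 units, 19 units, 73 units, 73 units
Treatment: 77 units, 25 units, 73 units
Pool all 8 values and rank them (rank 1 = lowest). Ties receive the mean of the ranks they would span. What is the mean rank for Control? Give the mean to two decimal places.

4.60

Sorted (ascending): 19, 25, 73, 73, 73, 77, 77, 77
The 3 values of 73 occupy positions 3–5 → average rank 4.
The 3 values of 77 occupy positions 6–8 → average rank 7.
Control values → pooled ranks: 77→7, 77→7, 19→1, 73→4, 73→4
Mean rank = (7 + 7 + 1 + 4 + 4) / 5 = 4.60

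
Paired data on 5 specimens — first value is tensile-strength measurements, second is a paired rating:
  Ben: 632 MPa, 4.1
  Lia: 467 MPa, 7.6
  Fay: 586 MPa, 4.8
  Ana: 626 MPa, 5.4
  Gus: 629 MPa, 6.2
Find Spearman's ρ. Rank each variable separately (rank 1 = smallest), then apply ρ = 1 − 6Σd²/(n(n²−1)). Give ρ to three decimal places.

-0.600

Ranks of variable 1: 5, 1, 2, 3, 4
Ranks of variable 2: 1, 5, 2, 3, 4
d = r₁ − r₂: 4, -4, 0, 0, 0
d²: 16, 16, 0, 0, 0; Σd² = 32
ρ = 1 − 6·32/(5·24) = 1 − 192/120 = -0.600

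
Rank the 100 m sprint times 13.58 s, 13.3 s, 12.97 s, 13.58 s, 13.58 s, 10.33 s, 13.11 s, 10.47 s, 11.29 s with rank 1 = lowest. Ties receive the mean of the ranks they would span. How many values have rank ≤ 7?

6

Sorted (ascending): 10.33, 10.47, 11.29, 12.97, 13.11, 13.3, 13.58, 13.58, 13.58
The 3 values of 13.58 occupy positions 7–9 → average rank 8.
Ranks ≤ 7: {1, 2, 3, 4, 5, 6} → 6 values.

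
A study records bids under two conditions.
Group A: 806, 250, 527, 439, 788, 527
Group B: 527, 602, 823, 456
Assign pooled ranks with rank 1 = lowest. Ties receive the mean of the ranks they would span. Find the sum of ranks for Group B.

25

Sorted (ascending): 250, 439, 456, 527, 527, 527, 602, 788, 806, 823
The 3 values of 527 occupy positions 4–6 → average rank 5.
Group B values → pooled ranks: 527→5, 602→7, 823→10, 456→3
Rank sum = 5 + 7 + 10 + 3 = 25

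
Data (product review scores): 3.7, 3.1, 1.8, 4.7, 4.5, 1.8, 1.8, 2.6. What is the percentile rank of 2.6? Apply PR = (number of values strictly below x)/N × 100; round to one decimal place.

N = 8.
Strictly below 2.6: 3. Equal to 2.6: 1.
PR = 3/8 × 100 = 37.5

37.5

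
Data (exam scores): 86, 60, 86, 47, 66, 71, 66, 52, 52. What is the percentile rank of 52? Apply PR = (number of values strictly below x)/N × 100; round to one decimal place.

N = 9.
Strictly below 52: 1. Equal to 52: 2.
PR = 1/9 × 100 = 11.1

11.1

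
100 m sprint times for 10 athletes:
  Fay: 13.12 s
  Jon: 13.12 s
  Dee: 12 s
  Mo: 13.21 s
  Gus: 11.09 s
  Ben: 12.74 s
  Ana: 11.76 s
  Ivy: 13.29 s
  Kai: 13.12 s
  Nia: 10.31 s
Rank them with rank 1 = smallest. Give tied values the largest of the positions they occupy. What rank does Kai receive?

8

Sorted (ascending): 10.31, 11.09, 11.76, 12, 12.74, 13.12, 13.12, 13.12, 13.21, 13.29
The 3 values of 13.12 occupy positions 6–8 → each gets rank 8.
Kai has value 13.12 s → rank 8.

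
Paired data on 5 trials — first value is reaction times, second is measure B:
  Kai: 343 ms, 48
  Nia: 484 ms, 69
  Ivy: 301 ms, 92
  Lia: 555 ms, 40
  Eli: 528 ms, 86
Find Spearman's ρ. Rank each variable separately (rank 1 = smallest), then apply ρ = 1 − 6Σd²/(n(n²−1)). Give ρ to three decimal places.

Ranks of variable 1: 2, 3, 1, 5, 4
Ranks of variable 2: 2, 3, 5, 1, 4
d = r₁ − r₂: 0, 0, -4, 4, 0
d²: 0, 0, 16, 16, 0; Σd² = 32
ρ = 1 − 6·32/(5·24) = 1 − 192/120 = -0.600

-0.600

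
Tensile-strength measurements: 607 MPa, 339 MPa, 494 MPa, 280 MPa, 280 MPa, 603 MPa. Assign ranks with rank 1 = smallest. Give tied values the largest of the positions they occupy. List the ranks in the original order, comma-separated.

6, 3, 4, 2, 2, 5

Sorted (ascending): 280, 280, 339, 494, 603, 607
The 2 values of 280 occupy positions 1–2 → each gets rank 2.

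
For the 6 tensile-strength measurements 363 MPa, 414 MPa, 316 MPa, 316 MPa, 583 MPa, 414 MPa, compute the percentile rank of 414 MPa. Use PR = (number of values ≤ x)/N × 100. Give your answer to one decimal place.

83.3

N = 6.
Strictly below 414: 3. Equal to 414: 2.
PR = 5/6 × 100 = 83.3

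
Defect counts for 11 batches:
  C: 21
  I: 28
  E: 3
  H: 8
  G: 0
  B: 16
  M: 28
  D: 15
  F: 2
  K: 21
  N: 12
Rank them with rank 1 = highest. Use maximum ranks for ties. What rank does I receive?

2

Sorted (descending): 28, 28, 21, 21, 16, 15, 12, 8, 3, 2, 0
The 2 values of 28 occupy positions 1–2 → each gets rank 2.
The 2 values of 21 occupy positions 3–4 → each gets rank 4.
I has value 28 → rank 2.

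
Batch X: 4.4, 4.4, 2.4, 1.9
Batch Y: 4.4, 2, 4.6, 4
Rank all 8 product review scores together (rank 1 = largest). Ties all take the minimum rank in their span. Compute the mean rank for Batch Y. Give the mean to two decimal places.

3.75

Sorted (descending): 4.6, 4.4, 4.4, 4.4, 4, 2.4, 2, 1.9
The 3 values of 4.4 occupy positions 2–4 → each gets rank 2.
Batch Y values → pooled ranks: 4.4→2, 2→7, 4.6→1, 4→5
Mean rank = (2 + 7 + 1 + 5) / 4 = 3.75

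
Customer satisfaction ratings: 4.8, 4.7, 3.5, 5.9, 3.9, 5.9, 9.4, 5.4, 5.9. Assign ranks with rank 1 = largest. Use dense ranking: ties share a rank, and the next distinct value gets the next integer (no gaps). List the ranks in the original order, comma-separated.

Sorted (descending): 9.4, 5.9, 5.9, 5.9, 5.4, 4.8, 4.7, 3.9, 3.5
The 3 values of 5.9 share dense rank 2.
Remaining distinct values take the next consecutive integers.

4, 5, 7, 2, 6, 2, 1, 3, 2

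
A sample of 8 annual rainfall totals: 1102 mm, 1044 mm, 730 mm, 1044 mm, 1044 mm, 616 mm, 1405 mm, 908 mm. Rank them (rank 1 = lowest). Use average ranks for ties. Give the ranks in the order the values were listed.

7, 5, 2, 5, 5, 1, 8, 3

Sorted (ascending): 616, 730, 908, 1044, 1044, 1044, 1102, 1405
The 3 values of 1044 occupy positions 4–6 → average rank 5.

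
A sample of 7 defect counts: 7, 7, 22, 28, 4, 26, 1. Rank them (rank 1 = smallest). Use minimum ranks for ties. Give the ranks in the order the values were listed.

Sorted (ascending): 1, 4, 7, 7, 22, 26, 28
The 2 values of 7 occupy positions 3–4 → each gets rank 3.

3, 3, 5, 7, 2, 6, 1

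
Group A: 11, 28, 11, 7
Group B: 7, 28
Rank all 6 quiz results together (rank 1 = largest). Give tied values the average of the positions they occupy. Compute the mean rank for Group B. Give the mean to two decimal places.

Sorted (descending): 28, 28, 11, 11, 7, 7
The 2 values of 28 occupy positions 1–2 → average rank (1+2)/2 = 1.5.
The 2 values of 11 occupy positions 3–4 → average rank (3+4)/2 = 3.5.
The 2 values of 7 occupy positions 5–6 → average rank (5+6)/2 = 5.5.
Group B values → pooled ranks: 7→5.5, 28→1.5
Mean rank = (5.5 + 1.5) / 2 = 3.50

3.50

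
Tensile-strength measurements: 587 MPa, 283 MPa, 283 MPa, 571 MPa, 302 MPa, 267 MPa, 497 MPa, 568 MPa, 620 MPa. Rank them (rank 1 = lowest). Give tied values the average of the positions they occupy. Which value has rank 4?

Sorted (ascending): 267, 283, 283, 302, 497, 568, 571, 587, 620
The 2 values of 283 occupy positions 2–3 → average rank (2+3)/2 = 2.5.
Rank 4 → value 302.

302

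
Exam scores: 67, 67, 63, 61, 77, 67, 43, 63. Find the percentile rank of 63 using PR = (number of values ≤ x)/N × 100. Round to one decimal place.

50.0

N = 8.
Strictly below 63: 2. Equal to 63: 2.
PR = 4/8 × 100 = 50.0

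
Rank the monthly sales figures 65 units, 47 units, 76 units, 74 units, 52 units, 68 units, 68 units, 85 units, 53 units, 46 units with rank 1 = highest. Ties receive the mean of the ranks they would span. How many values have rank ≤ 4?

3

Sorted (descending): 85, 76, 74, 68, 68, 65, 53, 52, 47, 46
The 2 values of 68 occupy positions 4–5 → average rank (4+5)/2 = 4.5.
Ranks ≤ 4: {1, 2, 3} → 3 values.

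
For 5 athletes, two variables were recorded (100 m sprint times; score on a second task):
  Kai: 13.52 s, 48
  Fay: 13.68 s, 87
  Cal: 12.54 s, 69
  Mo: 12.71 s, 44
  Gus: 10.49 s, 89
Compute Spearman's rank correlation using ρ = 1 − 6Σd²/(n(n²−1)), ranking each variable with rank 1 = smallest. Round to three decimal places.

Ranks of variable 1: 4, 5, 2, 3, 1
Ranks of variable 2: 2, 4, 3, 1, 5
d = r₁ − r₂: 2, 1, -1, 2, -4
d²: 4, 1, 1, 4, 16; Σd² = 26
ρ = 1 − 6·26/(5·24) = 1 − 156/120 = -0.300

-0.300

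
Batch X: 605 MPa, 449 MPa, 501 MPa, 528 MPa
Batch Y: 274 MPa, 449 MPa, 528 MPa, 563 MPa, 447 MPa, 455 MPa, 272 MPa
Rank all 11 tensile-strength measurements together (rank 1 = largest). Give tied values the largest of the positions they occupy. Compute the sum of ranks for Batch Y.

Sorted (descending): 605, 563, 528, 528, 501, 455, 449, 449, 447, 274, 272
The 2 values of 528 occupy positions 3–4 → each gets rank 4.
The 2 values of 449 occupy positions 7–8 → each gets rank 8.
Batch Y values → pooled ranks: 274→10, 449→8, 528→4, 563→2, 447→9, 455→6, 272→11
Rank sum = 10 + 8 + 4 + 2 + 9 + 6 + 11 = 50

50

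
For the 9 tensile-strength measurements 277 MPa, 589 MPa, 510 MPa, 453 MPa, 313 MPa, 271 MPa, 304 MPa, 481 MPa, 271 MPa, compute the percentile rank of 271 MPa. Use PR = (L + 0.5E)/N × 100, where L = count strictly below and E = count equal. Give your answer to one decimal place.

11.1

N = 9.
Strictly below 271: 0. Equal to 271: 2.
PR = (0 + 0.5·2)/9 × 100 = 11.1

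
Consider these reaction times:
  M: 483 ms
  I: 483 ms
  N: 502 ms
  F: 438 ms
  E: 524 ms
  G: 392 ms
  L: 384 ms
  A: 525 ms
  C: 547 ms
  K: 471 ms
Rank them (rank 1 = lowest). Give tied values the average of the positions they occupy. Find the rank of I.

Sorted (ascending): 384, 392, 438, 471, 483, 483, 502, 524, 525, 547
The 2 values of 483 occupy positions 5–6 → average rank (5+6)/2 = 5.5.
I has value 483 ms → rank 5.5.

5.5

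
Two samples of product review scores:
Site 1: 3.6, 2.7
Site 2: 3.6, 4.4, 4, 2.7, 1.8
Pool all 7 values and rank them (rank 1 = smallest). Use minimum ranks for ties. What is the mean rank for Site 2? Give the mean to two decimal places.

4.00

Sorted (ascending): 1.8, 2.7, 2.7, 3.6, 3.6, 4, 4.4
The 2 values of 2.7 occupy positions 2–3 → each gets rank 2.
The 2 values of 3.6 occupy positions 4–5 → each gets rank 4.
Site 2 values → pooled ranks: 3.6→4, 4.4→7, 4→6, 2.7→2, 1.8→1
Mean rank = (4 + 7 + 6 + 2 + 1) / 5 = 4.00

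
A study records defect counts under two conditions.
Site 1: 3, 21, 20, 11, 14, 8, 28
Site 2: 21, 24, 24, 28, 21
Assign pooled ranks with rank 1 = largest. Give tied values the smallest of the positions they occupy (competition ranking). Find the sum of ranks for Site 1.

Sorted (descending): 28, 28, 24, 24, 21, 21, 21, 20, 14, 11, 8, 3
The 2 values of 28 occupy positions 1–2 → each gets rank 1.
The 2 values of 24 occupy positions 3–4 → each gets rank 3.
The 3 values of 21 occupy positions 5–7 → each gets rank 5.
Site 1 values → pooled ranks: 3→12, 21→5, 20→8, 11→10, 14→9, 8→11, 28→1
Rank sum = 12 + 5 + 8 + 10 + 9 + 11 + 1 = 56

56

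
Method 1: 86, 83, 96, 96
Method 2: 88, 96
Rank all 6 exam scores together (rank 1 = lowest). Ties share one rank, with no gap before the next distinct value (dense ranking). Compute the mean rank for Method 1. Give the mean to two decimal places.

Sorted (ascending): 83, 86, 88, 96, 96, 96
The 3 values of 96 share dense rank 4.
Remaining distinct values take the next consecutive integers.
Method 1 values → pooled ranks: 86→2, 83→1, 96→4, 96→4
Mean rank = (2 + 1 + 4 + 4) / 4 = 2.75

2.75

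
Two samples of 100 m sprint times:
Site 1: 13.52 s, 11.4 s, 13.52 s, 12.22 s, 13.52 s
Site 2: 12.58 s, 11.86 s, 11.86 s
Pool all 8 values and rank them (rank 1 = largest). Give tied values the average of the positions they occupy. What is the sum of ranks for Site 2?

Sorted (descending): 13.52, 13.52, 13.52, 12.58, 12.22, 11.86, 11.86, 11.4
The 3 values of 13.52 occupy positions 1–3 → average rank 2.
The 2 values of 11.86 occupy positions 6–7 → average rank (6+7)/2 = 6.5.
Site 2 values → pooled ranks: 12.58→4, 11.86→6.5, 11.86→6.5
Rank sum = 4 + 6.5 + 6.5 = 17

17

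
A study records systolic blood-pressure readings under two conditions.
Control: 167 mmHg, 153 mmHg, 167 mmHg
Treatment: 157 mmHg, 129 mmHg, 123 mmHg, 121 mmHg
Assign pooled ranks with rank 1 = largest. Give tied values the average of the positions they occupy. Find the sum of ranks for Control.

Sorted (descending): 167, 167, 157, 153, 129, 123, 121
The 2 values of 167 occupy positions 1–2 → average rank (1+2)/2 = 1.5.
Control values → pooled ranks: 167→1.5, 153→4, 167→1.5
Rank sum = 1.5 + 4 + 1.5 = 7

7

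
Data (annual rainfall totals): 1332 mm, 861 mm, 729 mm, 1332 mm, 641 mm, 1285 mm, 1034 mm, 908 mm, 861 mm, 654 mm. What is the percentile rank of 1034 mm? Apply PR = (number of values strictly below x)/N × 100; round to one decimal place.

N = 10.
Strictly below 1034: 6. Equal to 1034: 1.
PR = 6/10 × 100 = 60.0

60.0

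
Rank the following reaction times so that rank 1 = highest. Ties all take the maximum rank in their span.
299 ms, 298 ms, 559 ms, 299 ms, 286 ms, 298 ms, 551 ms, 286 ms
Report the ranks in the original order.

4, 6, 1, 4, 8, 6, 2, 8

Sorted (descending): 559, 551, 299, 299, 298, 298, 286, 286
The 2 values of 299 occupy positions 3–4 → each gets rank 4.
The 2 values of 298 occupy positions 5–6 → each gets rank 6.
The 2 values of 286 occupy positions 7–8 → each gets rank 8.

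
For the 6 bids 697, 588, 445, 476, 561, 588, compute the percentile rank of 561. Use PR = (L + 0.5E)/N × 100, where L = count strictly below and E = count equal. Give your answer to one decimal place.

41.7

N = 6.
Strictly below 561: 2. Equal to 561: 1.
PR = (2 + 0.5·1)/6 × 100 = 41.7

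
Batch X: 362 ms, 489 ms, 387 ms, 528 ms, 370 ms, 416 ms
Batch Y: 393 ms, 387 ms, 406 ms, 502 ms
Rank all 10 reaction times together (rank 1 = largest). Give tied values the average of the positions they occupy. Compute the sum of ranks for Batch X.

34.5

Sorted (descending): 528, 502, 489, 416, 406, 393, 387, 387, 370, 362
The 2 values of 387 occupy positions 7–8 → average rank (7+8)/2 = 7.5.
Batch X values → pooled ranks: 362→10, 489→3, 387→7.5, 528→1, 370→9, 416→4
Rank sum = 10 + 3 + 7.5 + 1 + 9 + 4 = 34.5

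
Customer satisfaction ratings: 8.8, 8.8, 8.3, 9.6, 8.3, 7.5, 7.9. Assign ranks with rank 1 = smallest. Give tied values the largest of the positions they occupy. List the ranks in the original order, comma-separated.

6, 6, 4, 7, 4, 1, 2

Sorted (ascending): 7.5, 7.9, 8.3, 8.3, 8.8, 8.8, 9.6
The 2 values of 8.3 occupy positions 3–4 → each gets rank 4.
The 2 values of 8.8 occupy positions 5–6 → each gets rank 6.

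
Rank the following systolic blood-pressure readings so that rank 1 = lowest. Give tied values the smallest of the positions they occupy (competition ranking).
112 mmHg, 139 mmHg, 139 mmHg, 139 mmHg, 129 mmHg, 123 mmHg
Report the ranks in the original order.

1, 4, 4, 4, 3, 2

Sorted (ascending): 112, 123, 129, 139, 139, 139
The 3 values of 139 occupy positions 4–6 → each gets rank 4.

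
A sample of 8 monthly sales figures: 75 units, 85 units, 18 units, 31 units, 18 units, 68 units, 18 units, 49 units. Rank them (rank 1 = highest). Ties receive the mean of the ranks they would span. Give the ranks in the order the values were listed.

Sorted (descending): 85, 75, 68, 49, 31, 18, 18, 18
The 3 values of 18 occupy positions 6–8 → average rank 7.

2, 1, 7, 5, 7, 3, 7, 4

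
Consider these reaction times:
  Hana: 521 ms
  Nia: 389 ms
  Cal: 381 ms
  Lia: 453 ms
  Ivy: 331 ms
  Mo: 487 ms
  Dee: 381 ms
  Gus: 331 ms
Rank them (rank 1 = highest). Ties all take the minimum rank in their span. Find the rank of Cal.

5

Sorted (descending): 521, 487, 453, 389, 381, 381, 331, 331
The 2 values of 381 occupy positions 5–6 → each gets rank 5.
The 2 values of 331 occupy positions 7–8 → each gets rank 7.
Cal has value 381 ms → rank 5.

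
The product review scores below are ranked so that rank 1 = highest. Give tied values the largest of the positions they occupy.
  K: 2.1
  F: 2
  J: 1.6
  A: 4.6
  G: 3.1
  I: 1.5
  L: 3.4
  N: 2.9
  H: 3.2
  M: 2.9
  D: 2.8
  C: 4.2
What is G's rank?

Sorted (descending): 4.6, 4.2, 3.4, 3.2, 3.1, 2.9, 2.9, 2.8, 2.1, 2, 1.6, 1.5
The 2 values of 2.9 occupy positions 6–7 → each gets rank 7.
G has value 3.1 → rank 5.

5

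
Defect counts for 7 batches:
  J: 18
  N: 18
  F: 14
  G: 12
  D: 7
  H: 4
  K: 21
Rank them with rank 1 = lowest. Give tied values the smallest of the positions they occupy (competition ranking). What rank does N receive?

5

Sorted (ascending): 4, 7, 12, 14, 18, 18, 21
The 2 values of 18 occupy positions 5–6 → each gets rank 5.
N has value 18 → rank 5.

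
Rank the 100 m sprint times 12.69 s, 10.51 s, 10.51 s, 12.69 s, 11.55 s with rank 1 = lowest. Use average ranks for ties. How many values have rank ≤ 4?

Sorted (ascending): 10.51, 10.51, 11.55, 12.69, 12.69
The 2 values of 10.51 occupy positions 1–2 → average rank (1+2)/2 = 1.5.
The 2 values of 12.69 occupy positions 4–5 → average rank (4+5)/2 = 4.5.
Ranks ≤ 4: {1.5, 1.5, 3} → 3 values.

3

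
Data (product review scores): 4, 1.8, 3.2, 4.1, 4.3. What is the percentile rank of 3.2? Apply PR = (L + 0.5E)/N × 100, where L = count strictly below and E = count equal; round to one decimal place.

30.0

N = 5.
Strictly below 3.2: 1. Equal to 3.2: 1.
PR = (1 + 0.5·1)/5 × 100 = 30.0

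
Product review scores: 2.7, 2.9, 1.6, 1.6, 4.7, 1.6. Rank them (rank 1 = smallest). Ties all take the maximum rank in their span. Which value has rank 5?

Sorted (ascending): 1.6, 1.6, 1.6, 2.7, 2.9, 4.7
The 3 values of 1.6 occupy positions 1–3 → each gets rank 3.
Rank 5 → value 2.9.

2.9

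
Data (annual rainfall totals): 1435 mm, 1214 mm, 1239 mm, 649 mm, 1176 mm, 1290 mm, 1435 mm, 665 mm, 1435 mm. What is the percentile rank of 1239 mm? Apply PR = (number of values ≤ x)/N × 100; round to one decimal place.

N = 9.
Strictly below 1239: 4. Equal to 1239: 1.
PR = 5/9 × 100 = 55.6

55.6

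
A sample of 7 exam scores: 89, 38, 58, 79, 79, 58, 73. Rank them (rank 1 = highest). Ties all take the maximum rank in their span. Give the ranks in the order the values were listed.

Sorted (descending): 89, 79, 79, 73, 58, 58, 38
The 2 values of 79 occupy positions 2–3 → each gets rank 3.
The 2 values of 58 occupy positions 5–6 → each gets rank 6.

1, 7, 6, 3, 3, 6, 4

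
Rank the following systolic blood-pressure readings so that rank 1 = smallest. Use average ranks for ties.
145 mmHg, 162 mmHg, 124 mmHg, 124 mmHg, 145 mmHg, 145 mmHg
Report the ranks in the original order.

4, 6, 1.5, 1.5, 4, 4

Sorted (ascending): 124, 124, 145, 145, 145, 162
The 2 values of 124 occupy positions 1–2 → average rank (1+2)/2 = 1.5.
The 3 values of 145 occupy positions 3–5 → average rank 4.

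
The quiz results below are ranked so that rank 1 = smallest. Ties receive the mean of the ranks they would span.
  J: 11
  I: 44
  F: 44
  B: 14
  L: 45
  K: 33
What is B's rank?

Sorted (ascending): 11, 14, 33, 44, 44, 45
The 2 values of 44 occupy positions 4–5 → average rank (4+5)/2 = 4.5.
B has value 14 → rank 2.

2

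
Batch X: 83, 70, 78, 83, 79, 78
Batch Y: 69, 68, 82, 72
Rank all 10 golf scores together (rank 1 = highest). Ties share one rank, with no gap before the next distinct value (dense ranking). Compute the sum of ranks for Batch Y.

22

Sorted (descending): 83, 83, 82, 79, 78, 78, 72, 70, 69, 68
The 2 values of 83 share dense rank 1.
The 2 values of 78 share dense rank 4.
Remaining distinct values take the next consecutive integers.
Batch Y values → pooled ranks: 69→7, 68→8, 82→2, 72→5
Rank sum = 7 + 8 + 2 + 5 = 22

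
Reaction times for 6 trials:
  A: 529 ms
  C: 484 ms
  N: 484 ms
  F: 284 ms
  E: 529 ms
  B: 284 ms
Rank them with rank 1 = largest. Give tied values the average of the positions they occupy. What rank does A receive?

1.5

Sorted (descending): 529, 529, 484, 484, 284, 284
The 2 values of 529 occupy positions 1–2 → average rank (1+2)/2 = 1.5.
The 2 values of 484 occupy positions 3–4 → average rank (3+4)/2 = 3.5.
The 2 values of 284 occupy positions 5–6 → average rank (5+6)/2 = 5.5.
A has value 529 ms → rank 1.5.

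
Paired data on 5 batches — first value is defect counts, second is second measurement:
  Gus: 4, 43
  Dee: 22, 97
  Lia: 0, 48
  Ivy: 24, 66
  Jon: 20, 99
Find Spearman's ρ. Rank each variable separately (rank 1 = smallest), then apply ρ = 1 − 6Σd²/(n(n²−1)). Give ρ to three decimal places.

Ranks of variable 1: 2, 4, 1, 5, 3
Ranks of variable 2: 1, 4, 2, 3, 5
d = r₁ − r₂: 1, 0, -1, 2, -2
d²: 1, 0, 1, 4, 4; Σd² = 10
ρ = 1 − 6·10/(5·24) = 1 − 60/120 = 0.500

0.500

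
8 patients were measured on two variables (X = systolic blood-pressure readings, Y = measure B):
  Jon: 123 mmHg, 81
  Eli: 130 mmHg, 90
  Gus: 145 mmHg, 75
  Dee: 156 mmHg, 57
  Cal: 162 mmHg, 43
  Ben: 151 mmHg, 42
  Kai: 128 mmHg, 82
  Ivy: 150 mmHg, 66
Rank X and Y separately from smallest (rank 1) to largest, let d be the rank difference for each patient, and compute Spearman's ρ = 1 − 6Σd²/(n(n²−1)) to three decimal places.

-0.833

Ranks of variable 1: 1, 3, 4, 7, 8, 6, 2, 5
Ranks of variable 2: 6, 8, 5, 3, 2, 1, 7, 4
d = r₁ − r₂: -5, -5, -1, 4, 6, 5, -5, 1
d²: 25, 25, 1, 16, 36, 25, 25, 1; Σd² = 154
ρ = 1 − 6·154/(8·63) = 1 − 924/504 = -0.833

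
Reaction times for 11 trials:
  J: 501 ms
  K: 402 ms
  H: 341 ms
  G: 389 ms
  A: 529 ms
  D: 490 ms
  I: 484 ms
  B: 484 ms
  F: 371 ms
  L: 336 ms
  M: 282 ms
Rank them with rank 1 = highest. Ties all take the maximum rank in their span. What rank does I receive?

5

Sorted (descending): 529, 501, 490, 484, 484, 402, 389, 371, 341, 336, 282
The 2 values of 484 occupy positions 4–5 → each gets rank 5.
I has value 484 ms → rank 5.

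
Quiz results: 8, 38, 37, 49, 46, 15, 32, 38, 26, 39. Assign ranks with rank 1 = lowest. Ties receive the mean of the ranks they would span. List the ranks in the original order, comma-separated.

1, 6.5, 5, 10, 9, 2, 4, 6.5, 3, 8

Sorted (ascending): 8, 15, 26, 32, 37, 38, 38, 39, 46, 49
The 2 values of 38 occupy positions 6–7 → average rank (6+7)/2 = 6.5.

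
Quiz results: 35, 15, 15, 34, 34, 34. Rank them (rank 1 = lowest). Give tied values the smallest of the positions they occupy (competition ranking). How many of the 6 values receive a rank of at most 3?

5

Sorted (ascending): 15, 15, 34, 34, 34, 35
The 2 values of 15 occupy positions 1–2 → each gets rank 1.
The 3 values of 34 occupy positions 3–5 → each gets rank 3.
Ranks ≤ 3: {1, 1, 3, 3, 3} → 5 values.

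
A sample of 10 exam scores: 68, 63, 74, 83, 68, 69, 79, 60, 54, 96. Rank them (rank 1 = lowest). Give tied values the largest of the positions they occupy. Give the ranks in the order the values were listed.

5, 3, 7, 9, 5, 6, 8, 2, 1, 10

Sorted (ascending): 54, 60, 63, 68, 68, 69, 74, 79, 83, 96
The 2 values of 68 occupy positions 4–5 → each gets rank 5.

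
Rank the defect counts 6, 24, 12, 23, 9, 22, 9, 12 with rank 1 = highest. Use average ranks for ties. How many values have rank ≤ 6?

5

Sorted (descending): 24, 23, 22, 12, 12, 9, 9, 6
The 2 values of 12 occupy positions 4–5 → average rank (4+5)/2 = 4.5.
The 2 values of 9 occupy positions 6–7 → average rank (6+7)/2 = 6.5.
Ranks ≤ 6: {1, 2, 3, 4.5, 4.5} → 5 values.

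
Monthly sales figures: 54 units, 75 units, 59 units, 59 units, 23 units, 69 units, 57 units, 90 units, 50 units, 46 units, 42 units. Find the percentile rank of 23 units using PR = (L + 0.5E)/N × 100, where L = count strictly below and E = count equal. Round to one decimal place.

N = 11.
Strictly below 23: 0. Equal to 23: 1.
PR = (0 + 0.5·1)/11 × 100 = 4.5

4.5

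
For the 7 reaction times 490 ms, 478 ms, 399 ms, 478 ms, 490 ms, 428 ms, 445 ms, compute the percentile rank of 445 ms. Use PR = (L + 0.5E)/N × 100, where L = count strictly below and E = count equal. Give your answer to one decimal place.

N = 7.
Strictly below 445: 2. Equal to 445: 1.
PR = (2 + 0.5·1)/7 × 100 = 35.7

35.7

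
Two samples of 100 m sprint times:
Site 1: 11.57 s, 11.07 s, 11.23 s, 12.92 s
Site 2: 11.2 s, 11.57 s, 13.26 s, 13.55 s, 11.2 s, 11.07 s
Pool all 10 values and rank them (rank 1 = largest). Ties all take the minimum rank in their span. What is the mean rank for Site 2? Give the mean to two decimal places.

Sorted (descending): 13.55, 13.26, 12.92, 11.57, 11.57, 11.23, 11.2, 11.2, 11.07, 11.07
The 2 values of 11.57 occupy positions 4–5 → each gets rank 4.
The 2 values of 11.2 occupy positions 7–8 → each gets rank 7.
The 2 values of 11.07 occupy positions 9–10 → each gets rank 9.
Site 2 values → pooled ranks: 11.2→7, 11.57→4, 13.26→2, 13.55→1, 11.2→7, 11.07→9
Mean rank = (7 + 4 + 2 + 1 + 7 + 9) / 6 = 5.00

5.00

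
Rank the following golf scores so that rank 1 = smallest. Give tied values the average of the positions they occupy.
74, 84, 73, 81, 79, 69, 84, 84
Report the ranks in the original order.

3, 7, 2, 5, 4, 1, 7, 7

Sorted (ascending): 69, 73, 74, 79, 81, 84, 84, 84
The 3 values of 84 occupy positions 6–8 → average rank 7.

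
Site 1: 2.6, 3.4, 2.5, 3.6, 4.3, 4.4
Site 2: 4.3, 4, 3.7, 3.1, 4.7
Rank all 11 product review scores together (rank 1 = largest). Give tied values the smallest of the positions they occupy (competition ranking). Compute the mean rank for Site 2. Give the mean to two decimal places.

Sorted (descending): 4.7, 4.4, 4.3, 4.3, 4, 3.7, 3.6, 3.4, 3.1, 2.6, 2.5
The 2 values of 4.3 occupy positions 3–4 → each gets rank 3.
Site 2 values → pooled ranks: 4.3→3, 4→5, 3.7→6, 3.1→9, 4.7→1
Mean rank = (3 + 5 + 6 + 9 + 1) / 5 = 4.80

4.80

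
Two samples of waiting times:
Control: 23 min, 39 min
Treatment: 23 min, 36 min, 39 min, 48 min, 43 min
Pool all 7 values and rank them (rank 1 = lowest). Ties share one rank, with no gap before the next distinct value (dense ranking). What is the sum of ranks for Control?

4

Sorted (ascending): 23, 23, 36, 39, 39, 43, 48
The 2 values of 23 share dense rank 1.
The 2 values of 39 share dense rank 3.
Remaining distinct values take the next consecutive integers.
Control values → pooled ranks: 23→1, 39→3
Rank sum = 1 + 3 = 4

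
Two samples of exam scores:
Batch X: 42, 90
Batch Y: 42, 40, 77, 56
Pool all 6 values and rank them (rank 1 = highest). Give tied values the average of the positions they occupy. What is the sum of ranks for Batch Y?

15.5

Sorted (descending): 90, 77, 56, 42, 42, 40
The 2 values of 42 occupy positions 4–5 → average rank (4+5)/2 = 4.5.
Batch Y values → pooled ranks: 42→4.5, 40→6, 77→2, 56→3
Rank sum = 4.5 + 6 + 2 + 3 = 15.5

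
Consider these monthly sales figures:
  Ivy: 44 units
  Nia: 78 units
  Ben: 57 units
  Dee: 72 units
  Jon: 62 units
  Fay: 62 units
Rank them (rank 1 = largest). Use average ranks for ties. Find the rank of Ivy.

Sorted (descending): 78, 72, 62, 62, 57, 44
The 2 values of 62 occupy positions 3–4 → average rank (3+4)/2 = 3.5.
Ivy has value 44 units → rank 6.

6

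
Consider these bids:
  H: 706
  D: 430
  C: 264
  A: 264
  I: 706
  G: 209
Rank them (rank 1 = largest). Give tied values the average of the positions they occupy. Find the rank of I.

1.5

Sorted (descending): 706, 706, 430, 264, 264, 209
The 2 values of 706 occupy positions 1–2 → average rank (1+2)/2 = 1.5.
The 2 values of 264 occupy positions 4–5 → average rank (4+5)/2 = 4.5.
I has value 706 → rank 1.5.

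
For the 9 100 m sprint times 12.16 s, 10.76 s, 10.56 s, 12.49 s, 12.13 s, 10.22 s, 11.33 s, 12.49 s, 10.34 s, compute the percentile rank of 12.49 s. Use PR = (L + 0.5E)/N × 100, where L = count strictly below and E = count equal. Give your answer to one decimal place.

88.9

N = 9.
Strictly below 12.49: 7. Equal to 12.49: 2.
PR = (7 + 0.5·2)/9 × 100 = 88.9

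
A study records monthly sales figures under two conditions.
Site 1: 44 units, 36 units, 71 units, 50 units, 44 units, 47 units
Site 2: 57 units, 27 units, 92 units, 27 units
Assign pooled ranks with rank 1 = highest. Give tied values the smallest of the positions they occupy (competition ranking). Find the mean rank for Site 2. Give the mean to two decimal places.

Sorted (descending): 92, 71, 57, 50, 47, 44, 44, 36, 27, 27
The 2 values of 44 occupy positions 6–7 → each gets rank 6.
The 2 values of 27 occupy positions 9–10 → each gets rank 9.
Site 2 values → pooled ranks: 57→3, 27→9, 92→1, 27→9
Mean rank = (3 + 9 + 1 + 9) / 4 = 5.50

5.50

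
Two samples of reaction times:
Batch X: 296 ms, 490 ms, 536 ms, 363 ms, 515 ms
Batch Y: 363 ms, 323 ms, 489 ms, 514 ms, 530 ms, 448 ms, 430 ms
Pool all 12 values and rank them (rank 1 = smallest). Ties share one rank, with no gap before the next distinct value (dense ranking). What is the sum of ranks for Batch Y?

38

Sorted (ascending): 296, 323, 363, 363, 430, 448, 489, 490, 514, 515, 530, 536
The 2 values of 363 share dense rank 3.
Remaining distinct values take the next consecutive integers.
Batch Y values → pooled ranks: 363→3, 323→2, 489→6, 514→8, 530→10, 448→5, 430→4
Rank sum = 3 + 2 + 6 + 8 + 10 + 5 + 4 = 38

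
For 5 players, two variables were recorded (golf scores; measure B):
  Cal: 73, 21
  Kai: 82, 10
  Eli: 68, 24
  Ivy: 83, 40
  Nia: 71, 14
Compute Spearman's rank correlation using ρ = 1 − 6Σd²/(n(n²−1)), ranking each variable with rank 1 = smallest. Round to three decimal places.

Ranks of variable 1: 3, 4, 1, 5, 2
Ranks of variable 2: 3, 1, 4, 5, 2
d = r₁ − r₂: 0, 3, -3, 0, 0
d²: 0, 9, 9, 0, 0; Σd² = 18
ρ = 1 − 6·18/(5·24) = 1 − 108/120 = 0.100

0.100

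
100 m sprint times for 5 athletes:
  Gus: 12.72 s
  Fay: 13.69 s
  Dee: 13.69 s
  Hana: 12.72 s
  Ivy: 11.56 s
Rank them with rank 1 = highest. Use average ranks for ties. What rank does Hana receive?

Sorted (descending): 13.69, 13.69, 12.72, 12.72, 11.56
The 2 values of 13.69 occupy positions 1–2 → average rank (1+2)/2 = 1.5.
The 2 values of 12.72 occupy positions 3–4 → average rank (3+4)/2 = 3.5.
Hana has value 12.72 s → rank 3.5.

3.5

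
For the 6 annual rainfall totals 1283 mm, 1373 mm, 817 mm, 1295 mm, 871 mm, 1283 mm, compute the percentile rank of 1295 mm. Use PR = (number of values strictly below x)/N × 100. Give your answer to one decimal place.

66.7

N = 6.
Strictly below 1295: 4. Equal to 1295: 1.
PR = 4/6 × 100 = 66.7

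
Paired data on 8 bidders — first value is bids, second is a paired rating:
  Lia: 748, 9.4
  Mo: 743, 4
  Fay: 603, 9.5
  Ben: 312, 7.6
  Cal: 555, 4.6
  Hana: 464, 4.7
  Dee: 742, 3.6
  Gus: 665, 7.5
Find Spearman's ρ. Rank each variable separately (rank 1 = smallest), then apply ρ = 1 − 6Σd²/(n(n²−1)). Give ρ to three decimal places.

-0.143

Ranks of variable 1: 8, 7, 4, 1, 3, 2, 6, 5
Ranks of variable 2: 7, 2, 8, 6, 3, 4, 1, 5
d = r₁ − r₂: 1, 5, -4, -5, 0, -2, 5, 0
d²: 1, 25, 16, 25, 0, 4, 25, 0; Σd² = 96
ρ = 1 − 6·96/(8·63) = 1 − 576/504 = -0.143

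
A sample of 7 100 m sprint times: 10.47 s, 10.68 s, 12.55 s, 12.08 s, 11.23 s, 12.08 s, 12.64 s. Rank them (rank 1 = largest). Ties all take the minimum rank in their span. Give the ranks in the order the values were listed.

Sorted (descending): 12.64, 12.55, 12.08, 12.08, 11.23, 10.68, 10.47
The 2 values of 12.08 occupy positions 3–4 → each gets rank 3.

7, 6, 2, 3, 5, 3, 1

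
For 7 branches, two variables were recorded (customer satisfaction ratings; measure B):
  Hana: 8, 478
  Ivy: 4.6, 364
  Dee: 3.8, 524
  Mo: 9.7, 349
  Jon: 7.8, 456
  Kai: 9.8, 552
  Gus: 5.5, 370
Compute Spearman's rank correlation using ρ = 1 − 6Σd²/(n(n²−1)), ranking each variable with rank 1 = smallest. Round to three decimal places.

0.107

Ranks of variable 1: 5, 2, 1, 6, 4, 7, 3
Ranks of variable 2: 5, 2, 6, 1, 4, 7, 3
d = r₁ − r₂: 0, 0, -5, 5, 0, 0, 0
d²: 0, 0, 25, 25, 0, 0, 0; Σd² = 50
ρ = 1 − 6·50/(7·48) = 1 − 300/336 = 0.107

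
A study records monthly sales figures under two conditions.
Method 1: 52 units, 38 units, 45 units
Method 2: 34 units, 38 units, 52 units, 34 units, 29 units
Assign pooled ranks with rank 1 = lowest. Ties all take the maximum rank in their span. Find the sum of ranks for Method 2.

Sorted (ascending): 29, 34, 34, 38, 38, 45, 52, 52
The 2 values of 34 occupy positions 2–3 → each gets rank 3.
The 2 values of 38 occupy positions 4–5 → each gets rank 5.
The 2 values of 52 occupy positions 7–8 → each gets rank 8.
Method 2 values → pooled ranks: 34→3, 38→5, 52→8, 34→3, 29→1
Rank sum = 3 + 5 + 8 + 3 + 1 = 20

20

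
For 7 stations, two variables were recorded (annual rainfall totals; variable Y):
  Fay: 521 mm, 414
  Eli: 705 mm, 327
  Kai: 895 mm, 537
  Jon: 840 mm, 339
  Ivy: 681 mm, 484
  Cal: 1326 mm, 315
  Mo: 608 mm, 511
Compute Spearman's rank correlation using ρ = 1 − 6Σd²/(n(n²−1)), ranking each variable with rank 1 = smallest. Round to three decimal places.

Ranks of variable 1: 1, 4, 6, 5, 3, 7, 2
Ranks of variable 2: 4, 2, 7, 3, 5, 1, 6
d = r₁ − r₂: -3, 2, -1, 2, -2, 6, -4
d²: 9, 4, 1, 4, 4, 36, 16; Σd² = 74
ρ = 1 − 6·74/(7·48) = 1 − 444/336 = -0.321

-0.321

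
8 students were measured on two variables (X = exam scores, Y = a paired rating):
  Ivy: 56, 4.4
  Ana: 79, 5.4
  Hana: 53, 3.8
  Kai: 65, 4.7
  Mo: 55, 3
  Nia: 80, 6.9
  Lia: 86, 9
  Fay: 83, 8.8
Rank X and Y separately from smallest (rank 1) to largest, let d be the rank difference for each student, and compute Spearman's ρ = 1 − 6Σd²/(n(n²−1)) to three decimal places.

0.976

Ranks of variable 1: 3, 5, 1, 4, 2, 6, 8, 7
Ranks of variable 2: 3, 5, 2, 4, 1, 6, 8, 7
d = r₁ − r₂: 0, 0, -1, 0, 1, 0, 0, 0
d²: 0, 0, 1, 0, 1, 0, 0, 0; Σd² = 2
ρ = 1 − 6·2/(8·63) = 1 − 12/504 = 0.976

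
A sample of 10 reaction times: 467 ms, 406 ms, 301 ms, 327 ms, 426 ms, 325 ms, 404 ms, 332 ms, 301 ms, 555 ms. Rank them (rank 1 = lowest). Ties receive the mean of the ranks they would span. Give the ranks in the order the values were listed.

Sorted (ascending): 301, 301, 325, 327, 332, 404, 406, 426, 467, 555
The 2 values of 301 occupy positions 1–2 → average rank (1+2)/2 = 1.5.

9, 7, 1.5, 4, 8, 3, 6, 5, 1.5, 10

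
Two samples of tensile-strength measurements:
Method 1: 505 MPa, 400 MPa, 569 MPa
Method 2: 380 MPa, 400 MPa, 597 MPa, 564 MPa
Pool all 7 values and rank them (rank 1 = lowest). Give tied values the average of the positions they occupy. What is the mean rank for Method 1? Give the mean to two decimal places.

4.17

Sorted (ascending): 380, 400, 400, 505, 564, 569, 597
The 2 values of 400 occupy positions 2–3 → average rank (2+3)/2 = 2.5.
Method 1 values → pooled ranks: 505→4, 400→2.5, 569→6
Mean rank = (4 + 2.5 + 6) / 3 = 4.17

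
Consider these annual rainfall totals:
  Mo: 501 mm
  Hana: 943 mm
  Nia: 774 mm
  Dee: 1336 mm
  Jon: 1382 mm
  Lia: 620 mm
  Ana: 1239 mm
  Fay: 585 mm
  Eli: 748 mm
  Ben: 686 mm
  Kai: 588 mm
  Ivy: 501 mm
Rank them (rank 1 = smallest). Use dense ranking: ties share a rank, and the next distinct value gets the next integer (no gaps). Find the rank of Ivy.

1

Sorted (ascending): 501, 501, 585, 588, 620, 686, 748, 774, 943, 1239, 1336, 1382
The 2 values of 501 share dense rank 1.
Remaining distinct values take the next consecutive integers.
Ivy has value 501 mm → rank 1.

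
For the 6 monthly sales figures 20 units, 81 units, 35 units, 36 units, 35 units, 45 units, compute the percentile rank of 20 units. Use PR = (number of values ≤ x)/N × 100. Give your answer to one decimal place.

N = 6.
Strictly below 20: 0. Equal to 20: 1.
PR = 1/6 × 100 = 16.7

16.7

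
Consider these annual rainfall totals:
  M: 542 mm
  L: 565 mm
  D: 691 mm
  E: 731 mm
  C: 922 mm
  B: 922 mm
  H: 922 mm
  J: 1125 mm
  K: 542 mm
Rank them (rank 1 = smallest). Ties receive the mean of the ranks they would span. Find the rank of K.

Sorted (ascending): 542, 542, 565, 691, 731, 922, 922, 922, 1125
The 2 values of 542 occupy positions 1–2 → average rank (1+2)/2 = 1.5.
The 3 values of 922 occupy positions 6–8 → average rank 7.
K has value 542 mm → rank 1.5.

1.5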